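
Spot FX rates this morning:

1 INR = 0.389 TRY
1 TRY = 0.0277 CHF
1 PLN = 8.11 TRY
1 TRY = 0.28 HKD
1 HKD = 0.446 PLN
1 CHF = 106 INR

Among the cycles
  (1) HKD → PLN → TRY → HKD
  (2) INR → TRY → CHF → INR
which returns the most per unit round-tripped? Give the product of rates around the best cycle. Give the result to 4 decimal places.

(1) 0.446 × 8.11 × 0.28 = 1.01278
(2) 0.389 × 0.0277 × 106 = 1.14218
Highest is cycle (2) at 1.1422 (>1, arbitrage).

1.1422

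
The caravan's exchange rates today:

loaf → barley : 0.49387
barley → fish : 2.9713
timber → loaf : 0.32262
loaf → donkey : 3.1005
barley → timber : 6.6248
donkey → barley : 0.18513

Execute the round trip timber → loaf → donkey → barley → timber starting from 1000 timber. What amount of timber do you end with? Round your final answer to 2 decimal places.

1226.80

1000 timber × 0.32262 = 322.62 loaf
322.62 loaf × 3.1005 = 1000.28331 donkey
1000.28331 donkey × 0.18513 = 185.1824491803 barley
185.1824491803 barley × 6.6248 = 1226.79668932965144 timber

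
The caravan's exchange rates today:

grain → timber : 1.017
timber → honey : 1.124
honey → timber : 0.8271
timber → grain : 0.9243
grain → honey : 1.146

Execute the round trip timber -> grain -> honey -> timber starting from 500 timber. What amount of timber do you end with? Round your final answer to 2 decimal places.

438.05

500 timber × 0.9243 = 462.15 grain
462.15 grain × 1.146 = 529.6239 honey
529.6239 honey × 0.8271 = 438.05192769 timber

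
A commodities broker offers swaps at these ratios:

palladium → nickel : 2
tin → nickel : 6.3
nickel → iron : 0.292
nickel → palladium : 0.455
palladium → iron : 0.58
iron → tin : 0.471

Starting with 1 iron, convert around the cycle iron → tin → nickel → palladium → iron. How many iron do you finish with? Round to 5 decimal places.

1 iron × 0.471 = 0.471 tin
0.471 tin × 6.3 = 2.9673 nickel
2.9673 nickel × 0.455 = 1.3501215 palladium
1.3501215 palladium × 0.58 = 0.78307047 iron

0.78307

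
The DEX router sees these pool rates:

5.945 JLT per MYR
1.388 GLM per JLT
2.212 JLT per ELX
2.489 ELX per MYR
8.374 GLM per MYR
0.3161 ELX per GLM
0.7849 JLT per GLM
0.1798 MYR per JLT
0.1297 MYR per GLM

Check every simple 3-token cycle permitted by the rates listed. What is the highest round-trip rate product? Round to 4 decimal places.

1.1818

JLT→MYR→GLM→JLT: 0.1798 × 8.374 × 0.7849 = 1.18178
JLT→GLM→MYR→JLT: 1.388 × 0.1297 × 5.945 = 1.07024
JLT→MYR→ELX→JLT: 0.1798 × 2.489 × 2.212 = 0.98992
JLT→GLM→ELX→JLT: 1.388 × 0.3161 × 2.212 = 0.97051
Maximum is JLT→MYR→GLM→JLT at 1.1818; arbitrage exists.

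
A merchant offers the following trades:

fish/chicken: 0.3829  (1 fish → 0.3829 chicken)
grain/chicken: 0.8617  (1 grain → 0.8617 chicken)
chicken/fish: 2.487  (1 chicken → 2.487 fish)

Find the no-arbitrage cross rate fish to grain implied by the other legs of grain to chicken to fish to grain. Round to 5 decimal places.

0.46663

Known legs of the cycle: 0.8617 × 2.487 = 2.1430479
For no arbitrage the full-cycle product must be 1, so the missing rate is 1 / 2.1430479 ≈ 0.4666251.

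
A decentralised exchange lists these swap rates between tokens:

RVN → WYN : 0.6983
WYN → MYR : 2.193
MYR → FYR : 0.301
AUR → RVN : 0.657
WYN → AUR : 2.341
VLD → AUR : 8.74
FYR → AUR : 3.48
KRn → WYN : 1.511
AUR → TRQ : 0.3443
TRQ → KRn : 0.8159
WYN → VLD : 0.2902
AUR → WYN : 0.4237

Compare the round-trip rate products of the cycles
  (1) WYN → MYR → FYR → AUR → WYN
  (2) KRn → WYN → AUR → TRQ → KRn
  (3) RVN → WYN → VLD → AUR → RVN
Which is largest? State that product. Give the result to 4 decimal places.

1.1636

(1) 2.193 × 0.301 × 3.48 × 0.4237 = 0.97329
(2) 1.511 × 2.341 × 0.3443 × 0.8159 = 0.99366
(3) 0.6983 × 0.2902 × 8.74 × 0.657 = 1.16363
Highest is cycle (3) at 1.1636 (>1, arbitrage).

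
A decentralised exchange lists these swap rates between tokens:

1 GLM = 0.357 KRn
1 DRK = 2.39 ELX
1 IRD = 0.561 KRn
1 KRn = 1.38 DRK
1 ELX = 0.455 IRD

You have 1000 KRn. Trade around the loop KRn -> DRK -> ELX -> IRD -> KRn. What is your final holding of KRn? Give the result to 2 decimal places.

1000 KRn × 1.38 = 1380 DRK
1380 DRK × 2.39 = 3298.2 ELX
3298.2 ELX × 0.455 = 1500.681 IRD
1500.681 IRD × 0.561 = 841.882041 KRn

841.88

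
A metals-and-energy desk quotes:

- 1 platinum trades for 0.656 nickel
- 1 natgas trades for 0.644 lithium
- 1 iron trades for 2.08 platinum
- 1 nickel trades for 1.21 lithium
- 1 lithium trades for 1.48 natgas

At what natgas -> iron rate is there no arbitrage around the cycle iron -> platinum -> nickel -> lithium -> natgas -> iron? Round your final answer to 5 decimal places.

Known legs of the cycle: 2.08 × 0.656 × 1.21 × 1.48 = 2.443510784
For no arbitrage the full-cycle product must be 1, so the missing rate is 1 / 2.443510784 ≈ 0.4092472.

0.40925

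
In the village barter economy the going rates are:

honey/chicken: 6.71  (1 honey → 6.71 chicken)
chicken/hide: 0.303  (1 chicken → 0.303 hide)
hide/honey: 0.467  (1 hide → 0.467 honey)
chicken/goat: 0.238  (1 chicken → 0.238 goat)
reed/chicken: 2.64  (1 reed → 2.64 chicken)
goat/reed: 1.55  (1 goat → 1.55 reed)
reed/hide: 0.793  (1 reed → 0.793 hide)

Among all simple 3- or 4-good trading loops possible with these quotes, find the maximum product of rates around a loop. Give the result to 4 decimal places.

reed→chicken→goat→reed: 2.64 × 0.238 × 1.55 = 0.97390
honey→chicken→hide→honey: 6.71 × 0.303 × 0.467 = 0.94947
Maximum is reed→chicken→goat→reed at 0.9739; no arbitrage — every cycle loses value.

0.9739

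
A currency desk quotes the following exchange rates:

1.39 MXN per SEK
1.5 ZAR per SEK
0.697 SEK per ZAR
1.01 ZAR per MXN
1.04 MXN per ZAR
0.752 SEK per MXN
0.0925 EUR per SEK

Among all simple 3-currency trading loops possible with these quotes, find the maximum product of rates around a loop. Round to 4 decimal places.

1.1731

MXN→SEK→ZAR→MXN: 0.752 × 1.5 × 1.04 = 1.17312
MXN→ZAR→SEK→MXN: 1.01 × 0.697 × 1.39 = 0.97852
Maximum is MXN→SEK→ZAR→MXN at 1.1731; arbitrage exists.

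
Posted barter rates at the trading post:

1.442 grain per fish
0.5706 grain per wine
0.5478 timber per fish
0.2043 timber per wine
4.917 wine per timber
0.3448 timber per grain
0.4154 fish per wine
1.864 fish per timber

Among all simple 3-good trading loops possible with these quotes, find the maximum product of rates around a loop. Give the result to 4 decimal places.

wine→fish→timber→wine: 0.4154 × 0.5478 × 4.917 = 1.11889
grain→timber→wine→grain: 0.3448 × 4.917 × 0.5706 = 0.96738
grain→timber→fish→grain: 0.3448 × 1.864 × 1.442 = 0.92678
Maximum is wine→fish→timber→wine at 1.1189; arbitrage exists.

1.1189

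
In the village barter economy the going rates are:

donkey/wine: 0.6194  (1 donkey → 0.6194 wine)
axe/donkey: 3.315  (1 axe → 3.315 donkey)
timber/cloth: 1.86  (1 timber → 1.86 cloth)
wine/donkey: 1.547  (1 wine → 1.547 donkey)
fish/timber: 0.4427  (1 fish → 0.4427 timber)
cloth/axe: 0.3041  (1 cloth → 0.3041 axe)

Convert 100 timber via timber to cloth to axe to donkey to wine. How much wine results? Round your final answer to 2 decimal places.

100 timber × 1.86 = 186 cloth
186 cloth × 0.3041 = 56.5626 axe
56.5626 axe × 3.315 = 187.505019 donkey
187.505019 donkey × 0.6194 = 116.1406087686 wine

116.14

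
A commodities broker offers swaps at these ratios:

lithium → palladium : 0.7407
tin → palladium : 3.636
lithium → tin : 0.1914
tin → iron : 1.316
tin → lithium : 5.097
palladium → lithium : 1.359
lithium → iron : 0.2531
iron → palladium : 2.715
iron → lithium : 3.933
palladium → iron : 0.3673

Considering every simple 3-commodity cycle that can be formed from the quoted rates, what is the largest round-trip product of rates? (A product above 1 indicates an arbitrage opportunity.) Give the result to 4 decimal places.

lithium→palladium→iron→lithium: 0.7407 × 0.3673 × 3.933 = 1.07001
lithium→tin→iron→lithium: 0.1914 × 1.316 × 3.933 = 0.99065
lithium→tin→palladium→lithium: 0.1914 × 3.636 × 1.359 = 0.94577
lithium→iron→palladium→lithium: 0.2531 × 2.715 × 1.359 = 0.93386
Maximum is lithium→palladium→iron→lithium at 1.0700; arbitrage exists.

1.0700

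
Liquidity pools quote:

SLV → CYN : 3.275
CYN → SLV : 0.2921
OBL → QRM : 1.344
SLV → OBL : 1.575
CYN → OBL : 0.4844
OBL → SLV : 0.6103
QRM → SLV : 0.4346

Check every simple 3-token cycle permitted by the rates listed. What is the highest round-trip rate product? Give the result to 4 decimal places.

0.9682

OBL→SLV→CYN→OBL: 0.6103 × 3.275 × 0.4844 = 0.96819
QRM→SLV→OBL→QRM: 0.4346 × 1.575 × 1.344 = 0.91996
Maximum is OBL→SLV→CYN→OBL at 0.9682; no arbitrage — every cycle loses value.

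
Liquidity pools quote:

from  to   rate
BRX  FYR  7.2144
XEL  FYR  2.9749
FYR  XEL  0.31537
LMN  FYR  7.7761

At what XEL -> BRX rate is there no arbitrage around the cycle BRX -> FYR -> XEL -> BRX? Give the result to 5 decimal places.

0.43952

Known legs of the cycle: 7.2144 × 0.31537 = 2.275205328
For no arbitrage the full-cycle product must be 1, so the missing rate is 1 / 2.275205328 ≈ 0.4395208.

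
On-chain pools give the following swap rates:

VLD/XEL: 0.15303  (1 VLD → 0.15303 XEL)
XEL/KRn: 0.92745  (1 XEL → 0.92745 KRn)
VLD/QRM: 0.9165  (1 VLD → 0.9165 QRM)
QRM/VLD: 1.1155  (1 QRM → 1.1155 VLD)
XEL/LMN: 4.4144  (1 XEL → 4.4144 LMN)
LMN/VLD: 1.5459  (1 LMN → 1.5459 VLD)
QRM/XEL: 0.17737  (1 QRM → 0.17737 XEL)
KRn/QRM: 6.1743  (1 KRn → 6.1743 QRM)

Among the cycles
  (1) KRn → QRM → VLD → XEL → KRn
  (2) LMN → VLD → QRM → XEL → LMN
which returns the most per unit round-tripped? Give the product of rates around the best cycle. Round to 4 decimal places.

(1) 6.1743 × 1.1155 × 0.15303 × 0.92745 = 0.97752
(2) 1.5459 × 0.9165 × 0.17737 × 4.4144 = 1.10934
Highest is cycle (2) at 1.1093 (>1, arbitrage).

1.1093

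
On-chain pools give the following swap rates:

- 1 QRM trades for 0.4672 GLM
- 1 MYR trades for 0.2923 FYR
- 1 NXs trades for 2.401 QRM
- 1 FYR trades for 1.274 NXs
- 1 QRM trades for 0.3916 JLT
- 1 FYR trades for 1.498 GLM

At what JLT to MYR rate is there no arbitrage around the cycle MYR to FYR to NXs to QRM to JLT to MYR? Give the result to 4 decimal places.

2.8561

Known legs of the cycle: 0.2923 × 1.274 × 2.401 × 0.3916 = 0.35013303357032
For no arbitrage the full-cycle product must be 1, so the missing rate is 1 / 0.35013303357032 ≈ 2.856057.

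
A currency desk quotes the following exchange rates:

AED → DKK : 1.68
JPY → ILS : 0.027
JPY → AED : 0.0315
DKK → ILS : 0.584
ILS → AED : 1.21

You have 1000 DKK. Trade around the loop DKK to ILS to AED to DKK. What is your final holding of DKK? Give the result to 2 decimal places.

1000 DKK × 0.584 = 584 ILS
584 ILS × 1.21 = 706.64 AED
706.64 AED × 1.68 = 1187.1552 DKK

1187.16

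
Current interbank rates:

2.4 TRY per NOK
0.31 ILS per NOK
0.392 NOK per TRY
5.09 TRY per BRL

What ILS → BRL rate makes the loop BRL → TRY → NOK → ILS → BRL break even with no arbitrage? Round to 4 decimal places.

Known legs of the cycle: 5.09 × 0.392 × 0.31 = 0.6185368
For no arbitrage the full-cycle product must be 1, so the missing rate is 1 / 0.6185368 ≈ 1.616719.

1.6167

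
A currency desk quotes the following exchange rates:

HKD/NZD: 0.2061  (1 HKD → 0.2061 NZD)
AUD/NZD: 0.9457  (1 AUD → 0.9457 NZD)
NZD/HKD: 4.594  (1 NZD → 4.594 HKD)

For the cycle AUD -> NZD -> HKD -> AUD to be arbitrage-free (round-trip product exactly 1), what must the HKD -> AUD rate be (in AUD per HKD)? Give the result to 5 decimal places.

0.23017

Known legs of the cycle: 0.9457 × 4.594 = 4.3445458
For no arbitrage the full-cycle product must be 1, so the missing rate is 1 / 4.3445458 ≈ 0.2301737.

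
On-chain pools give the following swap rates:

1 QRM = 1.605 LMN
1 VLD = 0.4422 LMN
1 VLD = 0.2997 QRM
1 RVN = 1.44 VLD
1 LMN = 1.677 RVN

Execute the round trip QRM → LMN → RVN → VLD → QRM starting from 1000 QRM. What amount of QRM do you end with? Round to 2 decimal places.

1000 QRM × 1.605 = 1605 LMN
1605 LMN × 1.677 = 2691.585 RVN
2691.585 RVN × 1.44 = 3875.8824 VLD
3875.8824 VLD × 0.2997 = 1161.60195528 QRM

1161.60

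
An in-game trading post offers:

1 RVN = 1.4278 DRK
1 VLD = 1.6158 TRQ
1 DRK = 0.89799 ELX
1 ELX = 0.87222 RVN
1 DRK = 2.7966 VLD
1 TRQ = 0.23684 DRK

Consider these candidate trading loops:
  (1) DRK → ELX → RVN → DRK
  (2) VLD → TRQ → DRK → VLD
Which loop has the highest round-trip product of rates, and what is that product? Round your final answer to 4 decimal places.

(1) 0.89799 × 0.87222 × 1.4278 = 1.11832
(2) 1.6158 × 0.23684 × 2.7966 = 1.07022
Highest is cycle (1) at 1.1183 (>1, arbitrage).

1.1183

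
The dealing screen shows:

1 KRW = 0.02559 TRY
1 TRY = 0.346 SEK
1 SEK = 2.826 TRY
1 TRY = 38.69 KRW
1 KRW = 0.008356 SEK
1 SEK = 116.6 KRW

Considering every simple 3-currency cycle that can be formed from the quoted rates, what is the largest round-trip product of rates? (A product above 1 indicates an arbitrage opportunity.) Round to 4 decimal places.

1.0324

KRW→TRY→SEK→KRW: 0.02559 × 0.346 × 116.6 = 1.03239
KRW→SEK→TRY→KRW: 0.008356 × 2.826 × 38.69 = 0.91363
Maximum is KRW→TRY→SEK→KRW at 1.0324; arbitrage exists.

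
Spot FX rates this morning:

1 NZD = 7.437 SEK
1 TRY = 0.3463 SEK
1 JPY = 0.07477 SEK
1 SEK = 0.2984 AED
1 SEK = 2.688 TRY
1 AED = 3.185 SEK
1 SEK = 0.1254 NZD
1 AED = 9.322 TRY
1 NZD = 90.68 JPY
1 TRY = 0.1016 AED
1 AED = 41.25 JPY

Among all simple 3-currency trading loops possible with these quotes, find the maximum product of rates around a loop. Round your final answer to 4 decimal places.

TRY→SEK→AED→TRY: 0.3463 × 0.2984 × 9.322 = 0.96330
JPY→SEK→AED→JPY: 0.07477 × 0.2984 × 41.25 = 0.92034
TRY→AED→SEK→TRY: 0.1016 × 3.185 × 2.688 = 0.86983
NZD→JPY→SEK→NZD: 90.68 × 0.07477 × 0.1254 = 0.85023
Maximum is TRY→SEK→AED→TRY at 0.9633; no arbitrage — every cycle loses value.

0.9633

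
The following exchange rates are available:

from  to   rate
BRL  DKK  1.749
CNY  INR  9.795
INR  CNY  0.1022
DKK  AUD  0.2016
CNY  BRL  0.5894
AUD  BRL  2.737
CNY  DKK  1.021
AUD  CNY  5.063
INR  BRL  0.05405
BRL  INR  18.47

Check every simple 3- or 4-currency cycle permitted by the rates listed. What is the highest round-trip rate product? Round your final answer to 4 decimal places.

CNY→BRL→INR→CNY: 0.5894 × 18.47 × 0.1022 = 1.11257
CNY→BRL→DKK→AUD→CNY: 0.5894 × 1.749 × 0.2016 × 5.063 = 1.05220
CNY→DKK→AUD→CNY: 1.021 × 0.2016 × 5.063 = 1.04214
AUD→BRL→DKK→AUD: 2.737 × 1.749 × 0.2016 = 0.96506
Maximum is CNY→BRL→INR→CNY at 1.1126; arbitrage exists.

1.1126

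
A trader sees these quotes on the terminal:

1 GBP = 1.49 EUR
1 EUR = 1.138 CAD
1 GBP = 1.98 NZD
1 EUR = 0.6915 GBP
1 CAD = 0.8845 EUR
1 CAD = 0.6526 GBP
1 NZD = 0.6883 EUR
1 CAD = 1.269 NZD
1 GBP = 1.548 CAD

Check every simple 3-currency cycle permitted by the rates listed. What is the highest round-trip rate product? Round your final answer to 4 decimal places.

GBP→EUR→CAD→GBP: 1.49 × 1.138 × 0.6526 = 1.10656
NZD→EUR→CAD→NZD: 0.6883 × 1.138 × 1.269 = 0.99399
GBP→CAD→EUR→GBP: 1.548 × 0.8845 × 0.6915 = 0.94681
NZD→EUR→GBP→NZD: 0.6883 × 0.6915 × 1.98 = 0.94240
Maximum is GBP→EUR→CAD→GBP at 1.1066; arbitrage exists.

1.1066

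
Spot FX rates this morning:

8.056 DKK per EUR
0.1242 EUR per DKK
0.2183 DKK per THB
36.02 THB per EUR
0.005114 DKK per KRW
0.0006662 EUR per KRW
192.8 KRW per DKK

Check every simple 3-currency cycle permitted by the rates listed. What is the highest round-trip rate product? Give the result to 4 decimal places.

1.0347

DKK→KRW→EUR→DKK: 192.8 × 0.0006662 × 8.056 = 1.03474
DKK→EUR→THB→DKK: 0.1242 × 36.02 × 0.2183 = 0.97661
Maximum is DKK→KRW→EUR→DKK at 1.0347; arbitrage exists.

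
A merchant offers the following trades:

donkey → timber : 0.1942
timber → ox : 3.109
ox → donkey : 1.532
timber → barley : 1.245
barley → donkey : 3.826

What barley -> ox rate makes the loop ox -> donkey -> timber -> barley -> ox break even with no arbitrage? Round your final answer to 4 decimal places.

2.6997

Known legs of the cycle: 1.532 × 0.1942 × 1.245 = 0.370405428
For no arbitrage the full-cycle product must be 1, so the missing rate is 1 / 0.370405428 ≈ 2.699744.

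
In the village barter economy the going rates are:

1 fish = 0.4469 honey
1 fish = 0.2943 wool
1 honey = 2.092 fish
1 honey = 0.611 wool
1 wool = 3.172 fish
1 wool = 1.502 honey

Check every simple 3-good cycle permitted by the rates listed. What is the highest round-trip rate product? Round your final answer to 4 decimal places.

0.9247

honey→fish→wool→honey: 2.092 × 0.2943 × 1.502 = 0.92474
honey→wool→fish→honey: 0.611 × 3.172 × 0.4469 = 0.86613
Maximum is honey→fish→wool→honey at 0.9247; no arbitrage — every cycle loses value.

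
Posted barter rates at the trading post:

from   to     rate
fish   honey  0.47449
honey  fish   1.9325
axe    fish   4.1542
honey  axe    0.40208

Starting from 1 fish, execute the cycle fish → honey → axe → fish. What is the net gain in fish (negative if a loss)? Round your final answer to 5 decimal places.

1 fish × 0.47449 = 0.47449 honey
0.47449 honey × 0.40208 = 0.1907829392 axe
0.1907829392 axe × 4.1542 = 0.79255048602464 fish
Net change: 0.79255048602464 − 1 = -0.20744951397536 fish

-0.20745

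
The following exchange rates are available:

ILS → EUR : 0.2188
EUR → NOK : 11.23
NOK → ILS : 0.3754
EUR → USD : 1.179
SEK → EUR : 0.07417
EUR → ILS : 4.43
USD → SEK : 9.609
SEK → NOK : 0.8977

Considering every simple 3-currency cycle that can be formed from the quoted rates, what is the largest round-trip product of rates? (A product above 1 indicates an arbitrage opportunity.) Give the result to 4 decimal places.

ILS→EUR→NOK→ILS: 0.2188 × 11.23 × 0.3754 = 0.92240
USD→SEK→EUR→USD: 9.609 × 0.07417 × 1.179 = 0.84027
Maximum is ILS→EUR→NOK→ILS at 0.9224; no arbitrage — every cycle loses value.

0.9224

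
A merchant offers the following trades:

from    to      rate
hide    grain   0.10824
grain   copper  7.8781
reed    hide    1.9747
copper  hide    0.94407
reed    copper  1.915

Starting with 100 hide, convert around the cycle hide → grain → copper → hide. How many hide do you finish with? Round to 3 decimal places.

100 hide × 0.10824 = 10.824 grain
10.824 grain × 7.8781 = 85.2725544 copper
85.2725544 copper × 0.94407 = 80.503260432408 hide

80.503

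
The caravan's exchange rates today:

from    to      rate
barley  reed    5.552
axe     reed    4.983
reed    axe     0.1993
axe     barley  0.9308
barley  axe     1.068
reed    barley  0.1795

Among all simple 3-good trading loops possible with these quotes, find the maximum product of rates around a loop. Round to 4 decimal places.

1.0299

reed→axe→barley→reed: 0.1993 × 0.9308 × 5.552 = 1.02994
reed→barley→axe→reed: 0.1795 × 1.068 × 4.983 = 0.95527
Maximum is reed→axe→barley→reed at 1.0299; arbitrage exists.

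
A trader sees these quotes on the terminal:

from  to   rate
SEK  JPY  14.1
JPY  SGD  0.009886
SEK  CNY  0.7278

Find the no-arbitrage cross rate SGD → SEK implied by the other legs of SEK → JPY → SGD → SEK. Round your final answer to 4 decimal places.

Known legs of the cycle: 14.1 × 0.009886 = 0.1393926
For no arbitrage the full-cycle product must be 1, so the missing rate is 1 / 0.1393926 ≈ 7.173982.

7.1740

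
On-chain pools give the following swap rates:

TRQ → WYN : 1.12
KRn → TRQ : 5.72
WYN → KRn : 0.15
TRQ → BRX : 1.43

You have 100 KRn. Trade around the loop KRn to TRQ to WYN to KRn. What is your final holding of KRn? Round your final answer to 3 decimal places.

96.096

100 KRn × 5.72 = 572 TRQ
572 TRQ × 1.12 = 640.64 WYN
640.64 WYN × 0.15 = 96.096 KRn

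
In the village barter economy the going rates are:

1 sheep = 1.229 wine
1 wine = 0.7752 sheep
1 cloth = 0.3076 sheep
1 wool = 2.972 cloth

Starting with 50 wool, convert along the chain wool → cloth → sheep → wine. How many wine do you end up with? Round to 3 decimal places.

56.177

50 wool × 2.972 = 148.6 cloth
148.6 cloth × 0.3076 = 45.70936 sheep
45.70936 sheep × 1.229 = 56.17680344 wine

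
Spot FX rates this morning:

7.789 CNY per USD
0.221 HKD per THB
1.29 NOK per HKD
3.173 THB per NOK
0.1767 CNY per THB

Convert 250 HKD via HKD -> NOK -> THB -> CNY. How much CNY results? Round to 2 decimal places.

250 HKD × 1.29 = 322.5 NOK
322.5 NOK × 3.173 = 1023.2925 THB
1023.2925 THB × 0.1767 = 180.81578475 CNY

180.82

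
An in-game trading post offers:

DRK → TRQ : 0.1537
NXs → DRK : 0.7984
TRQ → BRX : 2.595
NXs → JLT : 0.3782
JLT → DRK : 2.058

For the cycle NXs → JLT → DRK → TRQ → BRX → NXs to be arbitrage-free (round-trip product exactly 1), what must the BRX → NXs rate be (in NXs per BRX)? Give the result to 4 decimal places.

3.2212

Known legs of the cycle: 0.3782 × 2.058 × 0.1537 × 2.595 = 0.3104403215634
For no arbitrage the full-cycle product must be 1, so the missing rate is 1 / 0.3104403215634 ≈ 3.221231.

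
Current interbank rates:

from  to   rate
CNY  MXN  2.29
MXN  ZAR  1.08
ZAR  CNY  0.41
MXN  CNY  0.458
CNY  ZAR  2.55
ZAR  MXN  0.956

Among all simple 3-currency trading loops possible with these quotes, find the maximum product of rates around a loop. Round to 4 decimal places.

1.1165

MXN→CNY→ZAR→MXN: 0.458 × 2.55 × 0.956 = 1.11651
MXN→ZAR→CNY→MXN: 1.08 × 0.41 × 2.29 = 1.01401
Maximum is MXN→CNY→ZAR→MXN at 1.1165; arbitrage exists.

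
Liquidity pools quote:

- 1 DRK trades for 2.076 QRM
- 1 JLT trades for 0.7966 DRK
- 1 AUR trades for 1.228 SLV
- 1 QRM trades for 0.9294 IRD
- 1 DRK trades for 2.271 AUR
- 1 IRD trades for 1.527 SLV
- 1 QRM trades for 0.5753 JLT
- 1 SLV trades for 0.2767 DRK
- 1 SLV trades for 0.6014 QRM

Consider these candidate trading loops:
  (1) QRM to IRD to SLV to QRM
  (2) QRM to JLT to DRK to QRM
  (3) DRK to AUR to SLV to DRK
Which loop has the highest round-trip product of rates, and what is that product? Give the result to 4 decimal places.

0.9514

(1) 0.9294 × 1.527 × 0.6014 = 0.85350
(2) 0.5753 × 0.7966 × 2.076 = 0.95140
(3) 2.271 × 1.228 × 0.2767 = 0.77166
Highest is cycle (2) at 0.9514 (≤1, no arbitrage).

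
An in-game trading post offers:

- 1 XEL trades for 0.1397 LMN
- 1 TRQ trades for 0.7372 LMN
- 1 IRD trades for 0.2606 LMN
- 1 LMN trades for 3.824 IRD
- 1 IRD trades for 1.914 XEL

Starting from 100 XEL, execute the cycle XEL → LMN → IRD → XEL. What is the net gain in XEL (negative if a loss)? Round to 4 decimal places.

2.2483

100 XEL × 0.1397 = 13.97 LMN
13.97 LMN × 3.824 = 53.42128 IRD
53.42128 IRD × 1.914 = 102.24832992 XEL
Net change: 102.24832992 − 100 = 2.24832992 XEL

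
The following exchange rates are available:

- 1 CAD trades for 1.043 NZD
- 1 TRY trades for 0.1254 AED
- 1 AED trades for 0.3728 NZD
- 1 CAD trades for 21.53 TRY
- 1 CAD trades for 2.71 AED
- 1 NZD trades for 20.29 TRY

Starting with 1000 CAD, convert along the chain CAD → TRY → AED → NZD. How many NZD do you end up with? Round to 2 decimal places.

1006.51

1000 CAD × 21.53 = 21530 TRY
21530 TRY × 0.1254 = 2699.862 AED
2699.862 AED × 0.3728 = 1006.5085536 NZD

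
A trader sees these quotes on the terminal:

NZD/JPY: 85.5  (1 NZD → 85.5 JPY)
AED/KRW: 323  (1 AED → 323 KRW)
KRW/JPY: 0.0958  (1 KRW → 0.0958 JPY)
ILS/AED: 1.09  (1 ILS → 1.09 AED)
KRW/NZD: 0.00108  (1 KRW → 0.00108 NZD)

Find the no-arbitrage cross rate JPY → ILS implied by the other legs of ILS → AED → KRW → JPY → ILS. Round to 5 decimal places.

0.02965

Known legs of the cycle: 1.09 × 323 × 0.0958 = 33.728306
For no arbitrage the full-cycle product must be 1, so the missing rate is 1 / 33.728306 ≈ 0.0296487.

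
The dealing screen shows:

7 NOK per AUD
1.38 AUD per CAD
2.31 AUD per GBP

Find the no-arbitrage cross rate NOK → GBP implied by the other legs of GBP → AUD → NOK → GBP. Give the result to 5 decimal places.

Known legs of the cycle: 2.31 × 7 = 16.17
For no arbitrage the full-cycle product must be 1, so the missing rate is 1 / 16.17 ≈ 0.0618429.

0.06184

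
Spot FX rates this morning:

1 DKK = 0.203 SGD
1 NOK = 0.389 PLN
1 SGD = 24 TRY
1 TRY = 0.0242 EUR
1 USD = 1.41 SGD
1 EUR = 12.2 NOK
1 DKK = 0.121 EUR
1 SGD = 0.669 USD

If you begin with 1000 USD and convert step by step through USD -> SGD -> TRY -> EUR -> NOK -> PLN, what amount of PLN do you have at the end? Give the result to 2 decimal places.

3886.47

1000 USD × 1.41 = 1410 SGD
1410 SGD × 24 = 33840 TRY
33840 TRY × 0.0242 = 818.928 EUR
818.928 EUR × 12.2 = 9990.9216 NOK
9990.9216 NOK × 0.389 = 3886.4685024 PLN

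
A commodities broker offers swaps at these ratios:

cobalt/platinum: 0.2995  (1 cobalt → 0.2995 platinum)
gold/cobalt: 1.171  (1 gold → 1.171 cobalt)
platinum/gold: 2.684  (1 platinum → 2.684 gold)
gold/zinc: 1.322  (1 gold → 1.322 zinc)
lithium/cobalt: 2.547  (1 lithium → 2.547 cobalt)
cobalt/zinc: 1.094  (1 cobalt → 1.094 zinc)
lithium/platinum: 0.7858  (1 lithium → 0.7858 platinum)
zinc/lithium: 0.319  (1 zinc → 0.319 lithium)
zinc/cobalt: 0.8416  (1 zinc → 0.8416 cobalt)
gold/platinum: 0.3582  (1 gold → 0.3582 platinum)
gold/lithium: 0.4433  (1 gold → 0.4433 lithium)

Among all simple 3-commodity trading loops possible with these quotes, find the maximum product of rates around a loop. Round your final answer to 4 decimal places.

0.9413

gold→cobalt→platinum→gold: 1.171 × 0.2995 × 2.684 = 0.94132
gold→lithium→platinum→gold: 0.4433 × 0.7858 × 2.684 = 0.93496
zinc→lithium→cobalt→zinc: 0.319 × 2.547 × 1.094 = 0.88887
Maximum is gold→cobalt→platinum→gold at 0.9413; no arbitrage — every cycle loses value.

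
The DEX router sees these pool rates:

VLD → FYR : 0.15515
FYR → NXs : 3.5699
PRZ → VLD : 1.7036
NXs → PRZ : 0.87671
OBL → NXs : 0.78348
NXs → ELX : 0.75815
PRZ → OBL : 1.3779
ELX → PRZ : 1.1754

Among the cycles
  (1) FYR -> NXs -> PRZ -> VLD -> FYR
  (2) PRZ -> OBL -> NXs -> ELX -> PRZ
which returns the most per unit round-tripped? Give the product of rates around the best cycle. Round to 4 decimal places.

(1) 3.5699 × 0.87671 × 1.7036 × 0.15515 = 0.82724
(2) 1.3779 × 0.78348 × 0.75815 × 1.1754 = 0.96203
Highest is cycle (2) at 0.9620 (≤1, no arbitrage).

0.9620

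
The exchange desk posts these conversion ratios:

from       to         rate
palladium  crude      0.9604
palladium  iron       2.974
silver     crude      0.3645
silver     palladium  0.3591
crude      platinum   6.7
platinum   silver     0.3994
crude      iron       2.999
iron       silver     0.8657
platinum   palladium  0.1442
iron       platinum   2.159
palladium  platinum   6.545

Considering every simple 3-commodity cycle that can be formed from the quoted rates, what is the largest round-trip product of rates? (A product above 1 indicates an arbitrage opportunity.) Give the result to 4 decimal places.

0.9754

crude→platinum→silver→crude: 6.7 × 0.3994 × 0.3645 = 0.97539
crude→iron→silver→crude: 2.999 × 0.8657 × 0.3645 = 0.94633
palladium→platinum→silver→palladium: 6.545 × 0.3994 × 0.3591 = 0.93871
crude→platinum→palladium→crude: 6.7 × 0.1442 × 0.9604 = 0.92788
palladium→iron→platinum→palladium: 2.974 × 2.159 × 0.1442 = 0.92589
palladium→iron→silver→palladium: 2.974 × 0.8657 × 0.3591 = 0.92454
Maximum is crude→platinum→silver→crude at 0.9754; no arbitrage — every cycle loses value.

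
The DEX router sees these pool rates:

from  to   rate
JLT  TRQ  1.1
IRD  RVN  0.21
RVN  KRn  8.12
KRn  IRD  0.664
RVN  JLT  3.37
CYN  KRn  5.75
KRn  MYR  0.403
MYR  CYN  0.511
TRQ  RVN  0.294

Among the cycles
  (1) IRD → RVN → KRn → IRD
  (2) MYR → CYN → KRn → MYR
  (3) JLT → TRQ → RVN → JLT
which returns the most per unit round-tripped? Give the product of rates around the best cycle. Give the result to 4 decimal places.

1.1841

(1) 0.21 × 8.12 × 0.664 = 1.13225
(2) 0.511 × 5.75 × 0.403 = 1.18411
(3) 1.1 × 0.294 × 3.37 = 1.08986
Highest is cycle (2) at 1.1841 (>1, arbitrage).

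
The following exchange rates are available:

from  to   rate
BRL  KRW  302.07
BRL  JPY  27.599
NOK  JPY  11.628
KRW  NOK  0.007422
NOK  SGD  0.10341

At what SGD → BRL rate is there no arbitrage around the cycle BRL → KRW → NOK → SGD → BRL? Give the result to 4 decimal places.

Known legs of the cycle: 302.07 × 0.007422 × 0.10341 = 0.2318414496714
For no arbitrage the full-cycle product must be 1, so the missing rate is 1 / 0.2318414496714 ≈ 4.313293.

4.3133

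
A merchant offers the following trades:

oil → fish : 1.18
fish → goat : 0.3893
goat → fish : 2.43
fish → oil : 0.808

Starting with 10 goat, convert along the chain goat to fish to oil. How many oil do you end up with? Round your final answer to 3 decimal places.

19.634

10 goat × 2.43 = 24.3 fish
24.3 fish × 0.808 = 19.6344 oil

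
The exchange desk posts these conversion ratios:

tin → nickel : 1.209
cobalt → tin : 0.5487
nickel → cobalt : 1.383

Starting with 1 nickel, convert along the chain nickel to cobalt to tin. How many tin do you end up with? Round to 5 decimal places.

0.75885

1 nickel × 1.383 = 1.383 cobalt
1.383 cobalt × 0.5487 = 0.7588521 tin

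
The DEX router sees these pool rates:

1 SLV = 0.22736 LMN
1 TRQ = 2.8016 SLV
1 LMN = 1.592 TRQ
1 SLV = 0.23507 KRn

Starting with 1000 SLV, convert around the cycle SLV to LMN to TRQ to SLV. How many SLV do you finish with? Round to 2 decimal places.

1000 SLV × 0.22736 = 227.36 LMN
227.36 LMN × 1.592 = 361.95712 TRQ
361.95712 TRQ × 2.8016 = 1014.059067392 SLV

1014.06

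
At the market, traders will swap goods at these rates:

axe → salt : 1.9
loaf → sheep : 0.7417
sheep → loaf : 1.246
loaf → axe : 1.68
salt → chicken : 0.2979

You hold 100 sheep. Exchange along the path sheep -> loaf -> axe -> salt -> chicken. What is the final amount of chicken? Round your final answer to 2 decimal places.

100 sheep × 1.246 = 124.6 loaf
124.6 loaf × 1.68 = 209.328 axe
209.328 axe × 1.9 = 397.7232 salt
397.7232 salt × 0.2979 = 118.48174128 chicken

118.48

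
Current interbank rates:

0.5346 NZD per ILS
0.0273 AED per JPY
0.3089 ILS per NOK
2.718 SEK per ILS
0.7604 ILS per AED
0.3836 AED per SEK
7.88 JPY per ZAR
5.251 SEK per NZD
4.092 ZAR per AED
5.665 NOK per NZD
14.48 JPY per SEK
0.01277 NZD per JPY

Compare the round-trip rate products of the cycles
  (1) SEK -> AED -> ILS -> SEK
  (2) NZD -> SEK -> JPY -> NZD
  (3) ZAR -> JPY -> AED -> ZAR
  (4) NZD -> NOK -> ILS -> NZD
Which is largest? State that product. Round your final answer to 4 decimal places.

(1) 0.3836 × 0.7604 × 2.718 = 0.79281
(2) 5.251 × 14.48 × 0.01277 = 0.97096
(3) 7.88 × 0.0273 × 4.092 = 0.88029
(4) 5.665 × 0.3089 × 0.5346 = 0.93551
Highest is cycle (2) at 0.9710 (≤1, no arbitrage).

0.9710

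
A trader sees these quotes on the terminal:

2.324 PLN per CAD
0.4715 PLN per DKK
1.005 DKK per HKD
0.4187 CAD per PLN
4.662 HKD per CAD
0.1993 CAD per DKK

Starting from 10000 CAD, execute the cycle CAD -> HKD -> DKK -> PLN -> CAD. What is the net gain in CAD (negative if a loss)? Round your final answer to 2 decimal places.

10000 CAD × 4.662 = 46620 HKD
46620 HKD × 1.005 = 46853.1 DKK
46853.1 DKK × 0.4715 = 22091.23665 PLN
22091.23665 PLN × 0.4187 = 9249.600785355 CAD
Net change: 9249.600785355 − 10000 = -750.399214645 CAD

-750.40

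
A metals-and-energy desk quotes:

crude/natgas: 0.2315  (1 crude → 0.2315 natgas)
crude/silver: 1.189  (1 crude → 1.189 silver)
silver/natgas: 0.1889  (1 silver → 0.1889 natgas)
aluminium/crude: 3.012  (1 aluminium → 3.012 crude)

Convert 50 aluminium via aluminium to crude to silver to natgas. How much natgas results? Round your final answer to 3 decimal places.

50 aluminium × 3.012 = 150.6 crude
150.6 crude × 1.189 = 179.0634 silver
179.0634 silver × 0.1889 = 33.82507626 natgas

33.825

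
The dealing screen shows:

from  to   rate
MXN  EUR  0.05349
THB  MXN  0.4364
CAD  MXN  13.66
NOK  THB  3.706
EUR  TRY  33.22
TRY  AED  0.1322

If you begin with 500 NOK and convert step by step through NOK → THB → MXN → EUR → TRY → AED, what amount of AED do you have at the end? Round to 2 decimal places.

189.96

500 NOK × 3.706 = 1853 THB
1853 THB × 0.4364 = 808.6492 MXN
808.6492 MXN × 0.05349 = 43.254645708 EUR
43.254645708 EUR × 33.22 = 1436.91933041976 TRY
1436.91933041976 TRY × 0.1322 = 189.960735481492272 AED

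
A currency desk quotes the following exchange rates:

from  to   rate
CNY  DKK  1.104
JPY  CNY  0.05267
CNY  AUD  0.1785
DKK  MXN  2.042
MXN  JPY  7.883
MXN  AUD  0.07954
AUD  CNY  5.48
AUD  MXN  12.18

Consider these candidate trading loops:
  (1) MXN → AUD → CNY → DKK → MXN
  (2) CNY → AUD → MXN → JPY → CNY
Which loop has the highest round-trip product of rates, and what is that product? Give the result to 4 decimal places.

(1) 0.07954 × 5.48 × 1.104 × 2.042 = 0.98263
(2) 0.1785 × 12.18 × 7.883 × 0.05267 = 0.90269
Highest is cycle (1) at 0.9826 (≤1, no arbitrage).

0.9826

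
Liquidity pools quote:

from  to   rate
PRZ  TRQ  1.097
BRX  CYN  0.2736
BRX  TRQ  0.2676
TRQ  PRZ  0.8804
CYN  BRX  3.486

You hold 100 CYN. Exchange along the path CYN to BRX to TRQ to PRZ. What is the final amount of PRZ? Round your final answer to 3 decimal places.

100 CYN × 3.486 = 348.6 BRX
348.6 BRX × 0.2676 = 93.28536 TRQ
93.28536 TRQ × 0.8804 = 82.128430944 PRZ

82.128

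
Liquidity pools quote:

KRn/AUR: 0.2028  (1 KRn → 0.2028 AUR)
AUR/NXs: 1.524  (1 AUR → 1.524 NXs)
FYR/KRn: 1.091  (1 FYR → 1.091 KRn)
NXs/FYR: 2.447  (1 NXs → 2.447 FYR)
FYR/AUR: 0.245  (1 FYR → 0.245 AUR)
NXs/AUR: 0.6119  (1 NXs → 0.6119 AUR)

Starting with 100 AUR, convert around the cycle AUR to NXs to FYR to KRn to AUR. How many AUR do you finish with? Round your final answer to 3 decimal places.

100 AUR × 1.524 = 152.4 NXs
152.4 NXs × 2.447 = 372.9228 FYR
372.9228 FYR × 1.091 = 406.8587748 KRn
406.8587748 KRn × 0.2028 = 82.51095952944 AUR

82.511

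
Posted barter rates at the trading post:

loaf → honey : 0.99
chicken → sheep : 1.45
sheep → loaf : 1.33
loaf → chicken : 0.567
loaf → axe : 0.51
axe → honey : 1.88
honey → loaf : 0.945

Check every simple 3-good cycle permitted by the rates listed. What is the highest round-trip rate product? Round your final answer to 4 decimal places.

loaf→chicken→sheep→loaf: 0.567 × 1.45 × 1.33 = 1.09346
axe→honey→loaf→axe: 1.88 × 0.945 × 0.51 = 0.90607
Maximum is loaf→chicken→sheep→loaf at 1.0935; arbitrage exists.

1.0935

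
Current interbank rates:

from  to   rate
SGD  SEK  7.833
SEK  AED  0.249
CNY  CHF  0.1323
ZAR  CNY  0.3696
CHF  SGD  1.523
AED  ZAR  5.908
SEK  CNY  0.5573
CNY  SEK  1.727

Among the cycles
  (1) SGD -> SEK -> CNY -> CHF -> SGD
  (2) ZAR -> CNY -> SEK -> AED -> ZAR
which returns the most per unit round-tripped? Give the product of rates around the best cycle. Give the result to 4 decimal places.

(1) 7.833 × 0.5573 × 0.1323 × 1.523 = 0.87958
(2) 0.3696 × 1.727 × 0.249 × 5.908 = 0.93900
Highest is cycle (2) at 0.9390 (≤1, no arbitrage).

0.9390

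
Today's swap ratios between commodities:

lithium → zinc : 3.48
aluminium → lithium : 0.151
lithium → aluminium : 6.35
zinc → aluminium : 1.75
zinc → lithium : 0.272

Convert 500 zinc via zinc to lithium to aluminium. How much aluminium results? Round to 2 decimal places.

500 zinc × 0.272 = 136 lithium
136 lithium × 6.35 = 863.6 aluminium

863.60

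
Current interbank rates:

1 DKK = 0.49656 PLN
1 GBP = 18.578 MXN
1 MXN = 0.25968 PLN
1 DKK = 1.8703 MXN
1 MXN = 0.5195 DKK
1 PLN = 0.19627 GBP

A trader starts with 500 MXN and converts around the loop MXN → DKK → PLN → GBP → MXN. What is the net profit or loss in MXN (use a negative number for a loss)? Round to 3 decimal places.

500 MXN × 0.5195 = 259.75 DKK
259.75 DKK × 0.49656 = 128.98146 PLN
128.98146 PLN × 0.19627 = 25.3151911542 GBP
25.3151911542 GBP × 18.578 = 470.3056212627276 MXN
Net change: 470.3056212627276 − 500 = -29.6943787372724 MXN

-29.694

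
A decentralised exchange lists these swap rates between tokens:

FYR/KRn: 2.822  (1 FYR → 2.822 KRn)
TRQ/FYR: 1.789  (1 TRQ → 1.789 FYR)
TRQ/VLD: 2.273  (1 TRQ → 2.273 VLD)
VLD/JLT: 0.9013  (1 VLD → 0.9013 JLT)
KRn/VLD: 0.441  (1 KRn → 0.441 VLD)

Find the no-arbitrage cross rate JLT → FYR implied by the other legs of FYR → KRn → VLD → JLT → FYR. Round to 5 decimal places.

0.89153

Known legs of the cycle: 2.822 × 0.441 × 0.9013 = 1.1216696526
For no arbitrage the full-cycle product must be 1, so the missing rate is 1 / 1.1216696526 ≈ 0.8915281.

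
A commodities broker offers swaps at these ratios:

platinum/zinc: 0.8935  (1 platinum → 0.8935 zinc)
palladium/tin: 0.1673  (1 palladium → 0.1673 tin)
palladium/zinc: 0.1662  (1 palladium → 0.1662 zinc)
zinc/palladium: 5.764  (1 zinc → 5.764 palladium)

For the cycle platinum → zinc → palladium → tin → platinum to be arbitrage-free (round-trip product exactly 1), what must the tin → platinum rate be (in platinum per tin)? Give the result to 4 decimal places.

Known legs of the cycle: 0.8935 × 5.764 × 0.1673 = 0.8616174182
For no arbitrage the full-cycle product must be 1, so the missing rate is 1 / 0.8616174182 ≈ 1.160608.

1.1606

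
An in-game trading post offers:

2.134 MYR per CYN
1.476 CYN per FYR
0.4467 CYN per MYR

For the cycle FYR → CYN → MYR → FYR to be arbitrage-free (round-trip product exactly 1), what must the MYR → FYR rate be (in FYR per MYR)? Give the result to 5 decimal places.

0.31748

Known legs of the cycle: 1.476 × 2.134 = 3.149784
For no arbitrage the full-cycle product must be 1, so the missing rate is 1 / 3.149784 ≈ 0.3174821.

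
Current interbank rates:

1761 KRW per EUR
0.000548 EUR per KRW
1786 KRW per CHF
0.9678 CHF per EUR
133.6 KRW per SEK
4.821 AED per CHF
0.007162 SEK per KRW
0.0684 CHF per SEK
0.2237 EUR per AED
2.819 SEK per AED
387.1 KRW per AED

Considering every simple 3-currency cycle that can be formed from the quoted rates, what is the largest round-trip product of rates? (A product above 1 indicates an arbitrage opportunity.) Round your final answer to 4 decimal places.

1.0437

CHF→AED→EUR→CHF: 4.821 × 0.2237 × 0.9678 = 1.04373
CHF→KRW→EUR→CHF: 1786 × 0.000548 × 0.9678 = 0.94721
CHF→AED→SEK→CHF: 4.821 × 2.819 × 0.0684 = 0.92958
CHF→KRW→SEK→CHF: 1786 × 0.007162 × 0.0684 = 0.87493
Maximum is CHF→AED→EUR→CHF at 1.0437; arbitrage exists.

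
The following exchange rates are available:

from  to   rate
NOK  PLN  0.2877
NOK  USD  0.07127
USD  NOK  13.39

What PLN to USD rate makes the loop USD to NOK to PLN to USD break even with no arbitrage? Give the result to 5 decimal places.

Known legs of the cycle: 13.39 × 0.2877 = 3.852303
For no arbitrage the full-cycle product must be 1, so the missing rate is 1 / 3.852303 ≈ 0.2595850.

0.25958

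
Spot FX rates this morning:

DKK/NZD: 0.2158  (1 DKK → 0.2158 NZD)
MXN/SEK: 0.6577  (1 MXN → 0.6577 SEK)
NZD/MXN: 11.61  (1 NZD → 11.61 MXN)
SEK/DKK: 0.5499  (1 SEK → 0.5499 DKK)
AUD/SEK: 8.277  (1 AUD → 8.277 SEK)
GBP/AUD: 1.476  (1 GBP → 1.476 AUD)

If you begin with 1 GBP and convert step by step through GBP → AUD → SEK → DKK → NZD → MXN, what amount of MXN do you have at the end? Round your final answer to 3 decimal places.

16.832

1 GBP × 1.476 = 1.476 AUD
1.476 AUD × 8.277 = 12.216852 SEK
12.216852 SEK × 0.5499 = 6.7180469148 DKK
6.7180469148 DKK × 0.2158 = 1.44975452421384 NZD
1.44975452421384 NZD × 11.61 = 16.8316500261226824 MXN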